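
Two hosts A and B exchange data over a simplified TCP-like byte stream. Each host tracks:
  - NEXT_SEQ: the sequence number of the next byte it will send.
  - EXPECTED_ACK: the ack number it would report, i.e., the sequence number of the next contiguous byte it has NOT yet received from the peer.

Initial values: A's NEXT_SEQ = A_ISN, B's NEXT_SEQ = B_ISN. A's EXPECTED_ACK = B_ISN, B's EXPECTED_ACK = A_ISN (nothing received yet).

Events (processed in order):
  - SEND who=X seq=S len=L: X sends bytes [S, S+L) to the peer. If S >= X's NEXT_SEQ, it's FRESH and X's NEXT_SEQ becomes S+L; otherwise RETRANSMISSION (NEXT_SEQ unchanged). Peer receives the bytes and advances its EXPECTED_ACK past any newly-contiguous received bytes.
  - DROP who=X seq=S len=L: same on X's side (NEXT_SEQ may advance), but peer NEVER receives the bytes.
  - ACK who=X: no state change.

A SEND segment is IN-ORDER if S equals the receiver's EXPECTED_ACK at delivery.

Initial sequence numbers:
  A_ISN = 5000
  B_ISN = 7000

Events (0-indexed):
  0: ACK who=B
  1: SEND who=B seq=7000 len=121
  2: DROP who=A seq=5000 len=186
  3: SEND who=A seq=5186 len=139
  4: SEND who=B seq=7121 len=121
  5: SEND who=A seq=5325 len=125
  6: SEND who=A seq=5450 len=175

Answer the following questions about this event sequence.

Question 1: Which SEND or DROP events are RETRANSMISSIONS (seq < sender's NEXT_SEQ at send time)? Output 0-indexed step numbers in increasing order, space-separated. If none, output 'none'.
Step 1: SEND seq=7000 -> fresh
Step 2: DROP seq=5000 -> fresh
Step 3: SEND seq=5186 -> fresh
Step 4: SEND seq=7121 -> fresh
Step 5: SEND seq=5325 -> fresh
Step 6: SEND seq=5450 -> fresh

Answer: none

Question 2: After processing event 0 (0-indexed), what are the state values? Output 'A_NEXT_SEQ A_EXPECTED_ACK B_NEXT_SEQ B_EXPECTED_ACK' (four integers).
After event 0: A_seq=5000 A_ack=7000 B_seq=7000 B_ack=5000

5000 7000 7000 5000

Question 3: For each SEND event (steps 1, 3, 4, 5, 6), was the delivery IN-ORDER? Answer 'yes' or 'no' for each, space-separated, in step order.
Answer: yes no yes no no

Derivation:
Step 1: SEND seq=7000 -> in-order
Step 3: SEND seq=5186 -> out-of-order
Step 4: SEND seq=7121 -> in-order
Step 5: SEND seq=5325 -> out-of-order
Step 6: SEND seq=5450 -> out-of-order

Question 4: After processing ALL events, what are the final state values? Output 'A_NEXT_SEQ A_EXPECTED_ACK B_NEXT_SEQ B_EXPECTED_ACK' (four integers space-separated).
After event 0: A_seq=5000 A_ack=7000 B_seq=7000 B_ack=5000
After event 1: A_seq=5000 A_ack=7121 B_seq=7121 B_ack=5000
After event 2: A_seq=5186 A_ack=7121 B_seq=7121 B_ack=5000
After event 3: A_seq=5325 A_ack=7121 B_seq=7121 B_ack=5000
After event 4: A_seq=5325 A_ack=7242 B_seq=7242 B_ack=5000
After event 5: A_seq=5450 A_ack=7242 B_seq=7242 B_ack=5000
After event 6: A_seq=5625 A_ack=7242 B_seq=7242 B_ack=5000

Answer: 5625 7242 7242 5000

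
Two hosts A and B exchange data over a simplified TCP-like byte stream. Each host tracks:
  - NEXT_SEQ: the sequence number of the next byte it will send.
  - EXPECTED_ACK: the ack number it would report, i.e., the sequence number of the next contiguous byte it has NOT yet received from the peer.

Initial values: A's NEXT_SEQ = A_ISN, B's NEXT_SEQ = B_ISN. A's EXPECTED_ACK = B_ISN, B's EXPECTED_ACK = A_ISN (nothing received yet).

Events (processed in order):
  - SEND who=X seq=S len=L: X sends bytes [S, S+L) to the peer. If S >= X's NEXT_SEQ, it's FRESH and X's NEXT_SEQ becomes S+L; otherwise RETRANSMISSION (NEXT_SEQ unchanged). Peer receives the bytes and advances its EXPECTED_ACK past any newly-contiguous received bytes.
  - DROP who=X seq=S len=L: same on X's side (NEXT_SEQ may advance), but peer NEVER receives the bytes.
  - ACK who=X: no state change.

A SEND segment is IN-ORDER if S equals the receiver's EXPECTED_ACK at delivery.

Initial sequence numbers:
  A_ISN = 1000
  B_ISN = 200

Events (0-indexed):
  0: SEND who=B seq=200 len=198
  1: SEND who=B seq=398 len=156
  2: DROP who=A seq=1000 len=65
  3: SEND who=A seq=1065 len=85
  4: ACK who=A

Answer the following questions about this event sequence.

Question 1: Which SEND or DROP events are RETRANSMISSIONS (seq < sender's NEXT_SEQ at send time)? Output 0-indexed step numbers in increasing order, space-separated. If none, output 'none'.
Answer: none

Derivation:
Step 0: SEND seq=200 -> fresh
Step 1: SEND seq=398 -> fresh
Step 2: DROP seq=1000 -> fresh
Step 3: SEND seq=1065 -> fresh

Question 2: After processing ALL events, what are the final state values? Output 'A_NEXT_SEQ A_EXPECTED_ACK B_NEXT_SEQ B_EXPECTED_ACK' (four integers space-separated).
Answer: 1150 554 554 1000

Derivation:
After event 0: A_seq=1000 A_ack=398 B_seq=398 B_ack=1000
After event 1: A_seq=1000 A_ack=554 B_seq=554 B_ack=1000
After event 2: A_seq=1065 A_ack=554 B_seq=554 B_ack=1000
After event 3: A_seq=1150 A_ack=554 B_seq=554 B_ack=1000
After event 4: A_seq=1150 A_ack=554 B_seq=554 B_ack=1000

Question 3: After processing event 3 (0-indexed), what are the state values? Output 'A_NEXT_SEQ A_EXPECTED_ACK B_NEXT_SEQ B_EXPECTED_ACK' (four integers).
After event 0: A_seq=1000 A_ack=398 B_seq=398 B_ack=1000
After event 1: A_seq=1000 A_ack=554 B_seq=554 B_ack=1000
After event 2: A_seq=1065 A_ack=554 B_seq=554 B_ack=1000
After event 3: A_seq=1150 A_ack=554 B_seq=554 B_ack=1000

1150 554 554 1000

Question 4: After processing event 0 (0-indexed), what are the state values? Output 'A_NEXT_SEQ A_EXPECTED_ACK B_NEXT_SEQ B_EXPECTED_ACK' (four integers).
After event 0: A_seq=1000 A_ack=398 B_seq=398 B_ack=1000

1000 398 398 1000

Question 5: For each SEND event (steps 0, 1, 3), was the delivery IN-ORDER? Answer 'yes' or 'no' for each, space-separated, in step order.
Step 0: SEND seq=200 -> in-order
Step 1: SEND seq=398 -> in-order
Step 3: SEND seq=1065 -> out-of-order

Answer: yes yes no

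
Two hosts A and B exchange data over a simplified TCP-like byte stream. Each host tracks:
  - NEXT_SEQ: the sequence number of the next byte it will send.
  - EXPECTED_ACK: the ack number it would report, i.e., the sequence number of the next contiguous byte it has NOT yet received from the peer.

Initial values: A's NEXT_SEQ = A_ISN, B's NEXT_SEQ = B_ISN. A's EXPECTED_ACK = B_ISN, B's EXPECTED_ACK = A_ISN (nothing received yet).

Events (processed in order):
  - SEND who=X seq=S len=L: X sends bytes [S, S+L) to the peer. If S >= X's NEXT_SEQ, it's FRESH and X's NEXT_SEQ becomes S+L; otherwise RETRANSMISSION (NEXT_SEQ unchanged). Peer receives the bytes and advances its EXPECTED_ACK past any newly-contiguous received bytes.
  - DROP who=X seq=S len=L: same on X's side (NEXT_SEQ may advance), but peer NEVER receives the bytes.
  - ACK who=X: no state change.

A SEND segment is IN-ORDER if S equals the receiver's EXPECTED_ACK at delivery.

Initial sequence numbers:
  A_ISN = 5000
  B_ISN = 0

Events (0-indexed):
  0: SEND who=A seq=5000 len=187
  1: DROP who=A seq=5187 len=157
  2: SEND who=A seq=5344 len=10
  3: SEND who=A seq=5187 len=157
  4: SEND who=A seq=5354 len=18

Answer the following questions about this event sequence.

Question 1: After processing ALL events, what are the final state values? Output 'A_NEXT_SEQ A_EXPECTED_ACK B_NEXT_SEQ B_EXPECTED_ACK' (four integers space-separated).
Answer: 5372 0 0 5372

Derivation:
After event 0: A_seq=5187 A_ack=0 B_seq=0 B_ack=5187
After event 1: A_seq=5344 A_ack=0 B_seq=0 B_ack=5187
After event 2: A_seq=5354 A_ack=0 B_seq=0 B_ack=5187
After event 3: A_seq=5354 A_ack=0 B_seq=0 B_ack=5354
After event 4: A_seq=5372 A_ack=0 B_seq=0 B_ack=5372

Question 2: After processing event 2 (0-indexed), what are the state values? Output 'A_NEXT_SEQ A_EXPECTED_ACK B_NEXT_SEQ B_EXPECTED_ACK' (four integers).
After event 0: A_seq=5187 A_ack=0 B_seq=0 B_ack=5187
After event 1: A_seq=5344 A_ack=0 B_seq=0 B_ack=5187
After event 2: A_seq=5354 A_ack=0 B_seq=0 B_ack=5187

5354 0 0 5187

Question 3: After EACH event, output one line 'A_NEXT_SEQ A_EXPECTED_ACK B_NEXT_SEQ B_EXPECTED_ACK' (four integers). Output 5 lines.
5187 0 0 5187
5344 0 0 5187
5354 0 0 5187
5354 0 0 5354
5372 0 0 5372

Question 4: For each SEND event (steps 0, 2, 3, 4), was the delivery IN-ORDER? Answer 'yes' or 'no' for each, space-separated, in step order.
Answer: yes no yes yes

Derivation:
Step 0: SEND seq=5000 -> in-order
Step 2: SEND seq=5344 -> out-of-order
Step 3: SEND seq=5187 -> in-order
Step 4: SEND seq=5354 -> in-order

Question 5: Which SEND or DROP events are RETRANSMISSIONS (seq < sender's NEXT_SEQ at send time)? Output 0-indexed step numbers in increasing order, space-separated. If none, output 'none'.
Step 0: SEND seq=5000 -> fresh
Step 1: DROP seq=5187 -> fresh
Step 2: SEND seq=5344 -> fresh
Step 3: SEND seq=5187 -> retransmit
Step 4: SEND seq=5354 -> fresh

Answer: 3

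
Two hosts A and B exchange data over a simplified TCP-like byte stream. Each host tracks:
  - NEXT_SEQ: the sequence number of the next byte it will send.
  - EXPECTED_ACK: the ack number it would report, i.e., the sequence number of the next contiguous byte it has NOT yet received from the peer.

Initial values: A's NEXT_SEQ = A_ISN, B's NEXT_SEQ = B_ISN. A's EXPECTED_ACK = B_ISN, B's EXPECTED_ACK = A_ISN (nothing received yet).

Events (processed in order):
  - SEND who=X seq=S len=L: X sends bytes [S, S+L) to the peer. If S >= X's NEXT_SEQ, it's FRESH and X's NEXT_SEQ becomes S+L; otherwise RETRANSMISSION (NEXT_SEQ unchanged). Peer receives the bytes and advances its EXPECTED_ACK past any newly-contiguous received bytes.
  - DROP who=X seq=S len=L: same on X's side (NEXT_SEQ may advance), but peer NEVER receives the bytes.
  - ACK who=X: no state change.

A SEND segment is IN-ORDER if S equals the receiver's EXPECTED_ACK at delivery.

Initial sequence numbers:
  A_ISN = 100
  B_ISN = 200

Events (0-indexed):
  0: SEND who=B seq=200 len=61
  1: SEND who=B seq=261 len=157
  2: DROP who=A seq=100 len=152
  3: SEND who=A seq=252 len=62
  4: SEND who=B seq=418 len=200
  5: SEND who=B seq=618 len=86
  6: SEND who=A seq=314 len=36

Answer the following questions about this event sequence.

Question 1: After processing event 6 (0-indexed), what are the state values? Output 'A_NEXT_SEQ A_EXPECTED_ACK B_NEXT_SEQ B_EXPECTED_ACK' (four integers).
After event 0: A_seq=100 A_ack=261 B_seq=261 B_ack=100
After event 1: A_seq=100 A_ack=418 B_seq=418 B_ack=100
After event 2: A_seq=252 A_ack=418 B_seq=418 B_ack=100
After event 3: A_seq=314 A_ack=418 B_seq=418 B_ack=100
After event 4: A_seq=314 A_ack=618 B_seq=618 B_ack=100
After event 5: A_seq=314 A_ack=704 B_seq=704 B_ack=100
After event 6: A_seq=350 A_ack=704 B_seq=704 B_ack=100

350 704 704 100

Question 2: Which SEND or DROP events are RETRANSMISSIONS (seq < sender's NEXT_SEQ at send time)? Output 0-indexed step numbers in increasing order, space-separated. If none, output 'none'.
Step 0: SEND seq=200 -> fresh
Step 1: SEND seq=261 -> fresh
Step 2: DROP seq=100 -> fresh
Step 3: SEND seq=252 -> fresh
Step 4: SEND seq=418 -> fresh
Step 5: SEND seq=618 -> fresh
Step 6: SEND seq=314 -> fresh

Answer: none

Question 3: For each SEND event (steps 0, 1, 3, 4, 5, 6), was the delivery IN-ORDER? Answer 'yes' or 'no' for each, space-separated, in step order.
Answer: yes yes no yes yes no

Derivation:
Step 0: SEND seq=200 -> in-order
Step 1: SEND seq=261 -> in-order
Step 3: SEND seq=252 -> out-of-order
Step 4: SEND seq=418 -> in-order
Step 5: SEND seq=618 -> in-order
Step 6: SEND seq=314 -> out-of-order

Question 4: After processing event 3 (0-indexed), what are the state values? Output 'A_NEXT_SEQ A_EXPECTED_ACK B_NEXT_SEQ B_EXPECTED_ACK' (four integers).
After event 0: A_seq=100 A_ack=261 B_seq=261 B_ack=100
After event 1: A_seq=100 A_ack=418 B_seq=418 B_ack=100
After event 2: A_seq=252 A_ack=418 B_seq=418 B_ack=100
After event 3: A_seq=314 A_ack=418 B_seq=418 B_ack=100

314 418 418 100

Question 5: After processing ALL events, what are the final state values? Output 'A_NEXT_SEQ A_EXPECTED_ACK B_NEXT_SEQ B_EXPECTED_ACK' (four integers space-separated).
After event 0: A_seq=100 A_ack=261 B_seq=261 B_ack=100
After event 1: A_seq=100 A_ack=418 B_seq=418 B_ack=100
After event 2: A_seq=252 A_ack=418 B_seq=418 B_ack=100
After event 3: A_seq=314 A_ack=418 B_seq=418 B_ack=100
After event 4: A_seq=314 A_ack=618 B_seq=618 B_ack=100
After event 5: A_seq=314 A_ack=704 B_seq=704 B_ack=100
After event 6: A_seq=350 A_ack=704 B_seq=704 B_ack=100

Answer: 350 704 704 100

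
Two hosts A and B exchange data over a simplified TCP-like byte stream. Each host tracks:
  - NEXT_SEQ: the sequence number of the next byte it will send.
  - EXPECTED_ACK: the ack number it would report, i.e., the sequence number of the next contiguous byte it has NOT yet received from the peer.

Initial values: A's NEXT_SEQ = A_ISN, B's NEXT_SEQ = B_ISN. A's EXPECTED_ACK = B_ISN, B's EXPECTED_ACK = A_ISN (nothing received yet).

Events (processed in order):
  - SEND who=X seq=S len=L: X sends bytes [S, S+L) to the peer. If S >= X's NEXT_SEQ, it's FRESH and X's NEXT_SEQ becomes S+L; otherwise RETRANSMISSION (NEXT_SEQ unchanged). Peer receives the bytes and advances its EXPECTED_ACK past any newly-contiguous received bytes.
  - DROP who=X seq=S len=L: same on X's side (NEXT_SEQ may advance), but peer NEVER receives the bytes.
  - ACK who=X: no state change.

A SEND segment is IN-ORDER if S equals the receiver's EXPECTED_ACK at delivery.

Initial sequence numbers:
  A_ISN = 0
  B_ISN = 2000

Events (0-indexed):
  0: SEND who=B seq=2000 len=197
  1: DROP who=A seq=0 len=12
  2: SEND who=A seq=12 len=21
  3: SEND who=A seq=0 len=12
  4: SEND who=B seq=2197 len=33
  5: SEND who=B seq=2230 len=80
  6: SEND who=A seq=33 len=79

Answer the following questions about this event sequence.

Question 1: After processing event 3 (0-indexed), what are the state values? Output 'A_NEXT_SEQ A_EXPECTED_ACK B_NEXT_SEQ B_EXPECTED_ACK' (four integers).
After event 0: A_seq=0 A_ack=2197 B_seq=2197 B_ack=0
After event 1: A_seq=12 A_ack=2197 B_seq=2197 B_ack=0
After event 2: A_seq=33 A_ack=2197 B_seq=2197 B_ack=0
After event 3: A_seq=33 A_ack=2197 B_seq=2197 B_ack=33

33 2197 2197 33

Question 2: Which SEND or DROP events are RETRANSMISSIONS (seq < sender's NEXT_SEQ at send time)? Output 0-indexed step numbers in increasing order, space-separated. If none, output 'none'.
Step 0: SEND seq=2000 -> fresh
Step 1: DROP seq=0 -> fresh
Step 2: SEND seq=12 -> fresh
Step 3: SEND seq=0 -> retransmit
Step 4: SEND seq=2197 -> fresh
Step 5: SEND seq=2230 -> fresh
Step 6: SEND seq=33 -> fresh

Answer: 3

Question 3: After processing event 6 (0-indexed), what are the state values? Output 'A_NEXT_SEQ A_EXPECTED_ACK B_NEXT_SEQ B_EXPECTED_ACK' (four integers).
After event 0: A_seq=0 A_ack=2197 B_seq=2197 B_ack=0
After event 1: A_seq=12 A_ack=2197 B_seq=2197 B_ack=0
After event 2: A_seq=33 A_ack=2197 B_seq=2197 B_ack=0
After event 3: A_seq=33 A_ack=2197 B_seq=2197 B_ack=33
After event 4: A_seq=33 A_ack=2230 B_seq=2230 B_ack=33
After event 5: A_seq=33 A_ack=2310 B_seq=2310 B_ack=33
After event 6: A_seq=112 A_ack=2310 B_seq=2310 B_ack=112

112 2310 2310 112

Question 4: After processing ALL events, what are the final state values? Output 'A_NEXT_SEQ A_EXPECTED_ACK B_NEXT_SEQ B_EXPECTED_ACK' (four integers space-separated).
Answer: 112 2310 2310 112

Derivation:
After event 0: A_seq=0 A_ack=2197 B_seq=2197 B_ack=0
After event 1: A_seq=12 A_ack=2197 B_seq=2197 B_ack=0
After event 2: A_seq=33 A_ack=2197 B_seq=2197 B_ack=0
After event 3: A_seq=33 A_ack=2197 B_seq=2197 B_ack=33
After event 4: A_seq=33 A_ack=2230 B_seq=2230 B_ack=33
After event 5: A_seq=33 A_ack=2310 B_seq=2310 B_ack=33
After event 6: A_seq=112 A_ack=2310 B_seq=2310 B_ack=112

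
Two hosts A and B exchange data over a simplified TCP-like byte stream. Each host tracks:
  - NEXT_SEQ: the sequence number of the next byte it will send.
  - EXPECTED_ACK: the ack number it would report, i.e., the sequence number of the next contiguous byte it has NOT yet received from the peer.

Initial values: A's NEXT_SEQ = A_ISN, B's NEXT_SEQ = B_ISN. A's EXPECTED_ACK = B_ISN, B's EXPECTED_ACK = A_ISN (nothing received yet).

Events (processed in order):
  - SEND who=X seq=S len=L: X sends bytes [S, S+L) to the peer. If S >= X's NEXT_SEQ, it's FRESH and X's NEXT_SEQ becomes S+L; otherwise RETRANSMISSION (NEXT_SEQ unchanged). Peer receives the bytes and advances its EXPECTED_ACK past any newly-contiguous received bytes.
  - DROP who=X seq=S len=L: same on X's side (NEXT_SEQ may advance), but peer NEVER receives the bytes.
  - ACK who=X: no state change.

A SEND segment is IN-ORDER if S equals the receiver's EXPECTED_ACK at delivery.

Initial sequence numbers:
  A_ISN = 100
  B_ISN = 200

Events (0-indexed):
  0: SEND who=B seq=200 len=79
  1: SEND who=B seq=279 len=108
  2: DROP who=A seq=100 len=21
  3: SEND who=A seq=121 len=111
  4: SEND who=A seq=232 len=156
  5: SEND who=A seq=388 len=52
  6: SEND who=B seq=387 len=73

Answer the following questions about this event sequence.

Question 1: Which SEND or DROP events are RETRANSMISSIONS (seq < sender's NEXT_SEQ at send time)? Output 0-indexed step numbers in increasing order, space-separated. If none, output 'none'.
Answer: none

Derivation:
Step 0: SEND seq=200 -> fresh
Step 1: SEND seq=279 -> fresh
Step 2: DROP seq=100 -> fresh
Step 3: SEND seq=121 -> fresh
Step 4: SEND seq=232 -> fresh
Step 5: SEND seq=388 -> fresh
Step 6: SEND seq=387 -> fresh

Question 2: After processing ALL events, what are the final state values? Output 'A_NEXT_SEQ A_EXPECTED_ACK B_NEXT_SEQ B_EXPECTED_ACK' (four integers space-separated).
Answer: 440 460 460 100

Derivation:
After event 0: A_seq=100 A_ack=279 B_seq=279 B_ack=100
After event 1: A_seq=100 A_ack=387 B_seq=387 B_ack=100
After event 2: A_seq=121 A_ack=387 B_seq=387 B_ack=100
After event 3: A_seq=232 A_ack=387 B_seq=387 B_ack=100
After event 4: A_seq=388 A_ack=387 B_seq=387 B_ack=100
After event 5: A_seq=440 A_ack=387 B_seq=387 B_ack=100
After event 6: A_seq=440 A_ack=460 B_seq=460 B_ack=100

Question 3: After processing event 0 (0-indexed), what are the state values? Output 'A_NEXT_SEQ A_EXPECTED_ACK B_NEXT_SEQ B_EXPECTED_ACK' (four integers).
After event 0: A_seq=100 A_ack=279 B_seq=279 B_ack=100

100 279 279 100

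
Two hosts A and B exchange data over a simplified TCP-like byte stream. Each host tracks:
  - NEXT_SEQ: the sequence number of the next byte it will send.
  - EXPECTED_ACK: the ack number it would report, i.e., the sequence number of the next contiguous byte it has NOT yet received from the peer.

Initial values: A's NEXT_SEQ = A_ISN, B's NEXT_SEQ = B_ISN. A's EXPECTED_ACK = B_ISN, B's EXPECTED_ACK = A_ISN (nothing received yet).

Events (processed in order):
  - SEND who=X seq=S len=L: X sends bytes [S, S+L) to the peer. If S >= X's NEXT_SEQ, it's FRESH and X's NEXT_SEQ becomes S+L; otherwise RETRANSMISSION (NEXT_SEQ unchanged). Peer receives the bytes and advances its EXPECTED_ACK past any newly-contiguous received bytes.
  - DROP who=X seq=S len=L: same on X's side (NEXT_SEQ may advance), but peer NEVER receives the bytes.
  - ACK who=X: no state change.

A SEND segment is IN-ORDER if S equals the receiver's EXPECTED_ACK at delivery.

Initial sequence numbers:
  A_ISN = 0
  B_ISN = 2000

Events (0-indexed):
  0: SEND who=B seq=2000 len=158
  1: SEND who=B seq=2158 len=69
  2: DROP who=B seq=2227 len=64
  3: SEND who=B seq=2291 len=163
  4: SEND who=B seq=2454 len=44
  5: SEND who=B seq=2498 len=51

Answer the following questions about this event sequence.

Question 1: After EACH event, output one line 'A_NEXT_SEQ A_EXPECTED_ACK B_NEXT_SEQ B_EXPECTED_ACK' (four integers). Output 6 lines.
0 2158 2158 0
0 2227 2227 0
0 2227 2291 0
0 2227 2454 0
0 2227 2498 0
0 2227 2549 0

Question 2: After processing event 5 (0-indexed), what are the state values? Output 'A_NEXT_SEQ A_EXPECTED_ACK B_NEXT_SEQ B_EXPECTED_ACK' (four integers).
After event 0: A_seq=0 A_ack=2158 B_seq=2158 B_ack=0
After event 1: A_seq=0 A_ack=2227 B_seq=2227 B_ack=0
After event 2: A_seq=0 A_ack=2227 B_seq=2291 B_ack=0
After event 3: A_seq=0 A_ack=2227 B_seq=2454 B_ack=0
After event 4: A_seq=0 A_ack=2227 B_seq=2498 B_ack=0
After event 5: A_seq=0 A_ack=2227 B_seq=2549 B_ack=0

0 2227 2549 0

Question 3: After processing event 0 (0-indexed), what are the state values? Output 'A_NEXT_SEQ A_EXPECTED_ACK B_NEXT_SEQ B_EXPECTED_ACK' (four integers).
After event 0: A_seq=0 A_ack=2158 B_seq=2158 B_ack=0

0 2158 2158 0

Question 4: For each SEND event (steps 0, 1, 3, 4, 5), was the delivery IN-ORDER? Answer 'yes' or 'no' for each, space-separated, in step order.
Step 0: SEND seq=2000 -> in-order
Step 1: SEND seq=2158 -> in-order
Step 3: SEND seq=2291 -> out-of-order
Step 4: SEND seq=2454 -> out-of-order
Step 5: SEND seq=2498 -> out-of-order

Answer: yes yes no no no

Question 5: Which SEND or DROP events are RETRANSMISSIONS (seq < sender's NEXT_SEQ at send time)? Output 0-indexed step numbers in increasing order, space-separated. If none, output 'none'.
Step 0: SEND seq=2000 -> fresh
Step 1: SEND seq=2158 -> fresh
Step 2: DROP seq=2227 -> fresh
Step 3: SEND seq=2291 -> fresh
Step 4: SEND seq=2454 -> fresh
Step 5: SEND seq=2498 -> fresh

Answer: none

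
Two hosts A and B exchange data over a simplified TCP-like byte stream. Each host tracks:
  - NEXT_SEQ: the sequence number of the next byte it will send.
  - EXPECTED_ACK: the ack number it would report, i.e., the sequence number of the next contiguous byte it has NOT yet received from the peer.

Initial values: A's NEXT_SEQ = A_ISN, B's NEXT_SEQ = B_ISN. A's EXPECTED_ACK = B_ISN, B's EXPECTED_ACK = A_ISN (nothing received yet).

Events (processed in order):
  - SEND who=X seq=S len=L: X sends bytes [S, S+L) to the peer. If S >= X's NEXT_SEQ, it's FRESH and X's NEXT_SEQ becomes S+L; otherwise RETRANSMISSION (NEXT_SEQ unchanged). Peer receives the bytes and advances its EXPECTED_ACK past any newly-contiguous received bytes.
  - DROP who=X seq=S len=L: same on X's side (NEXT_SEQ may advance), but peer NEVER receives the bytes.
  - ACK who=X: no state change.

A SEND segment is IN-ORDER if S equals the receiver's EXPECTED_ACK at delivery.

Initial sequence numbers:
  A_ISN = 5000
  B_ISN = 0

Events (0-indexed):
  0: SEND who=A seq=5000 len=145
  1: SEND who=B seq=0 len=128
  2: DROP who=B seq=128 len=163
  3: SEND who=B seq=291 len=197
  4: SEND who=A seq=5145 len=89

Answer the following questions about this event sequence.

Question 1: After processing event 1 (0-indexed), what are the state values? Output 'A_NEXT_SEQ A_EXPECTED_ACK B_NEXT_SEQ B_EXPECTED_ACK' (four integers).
After event 0: A_seq=5145 A_ack=0 B_seq=0 B_ack=5145
After event 1: A_seq=5145 A_ack=128 B_seq=128 B_ack=5145

5145 128 128 5145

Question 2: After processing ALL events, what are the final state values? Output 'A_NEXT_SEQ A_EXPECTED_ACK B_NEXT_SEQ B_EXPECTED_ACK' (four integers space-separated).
Answer: 5234 128 488 5234

Derivation:
After event 0: A_seq=5145 A_ack=0 B_seq=0 B_ack=5145
After event 1: A_seq=5145 A_ack=128 B_seq=128 B_ack=5145
After event 2: A_seq=5145 A_ack=128 B_seq=291 B_ack=5145
After event 3: A_seq=5145 A_ack=128 B_seq=488 B_ack=5145
After event 4: A_seq=5234 A_ack=128 B_seq=488 B_ack=5234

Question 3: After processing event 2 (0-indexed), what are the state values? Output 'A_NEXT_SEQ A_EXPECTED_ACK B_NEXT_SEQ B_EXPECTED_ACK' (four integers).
After event 0: A_seq=5145 A_ack=0 B_seq=0 B_ack=5145
After event 1: A_seq=5145 A_ack=128 B_seq=128 B_ack=5145
After event 2: A_seq=5145 A_ack=128 B_seq=291 B_ack=5145

5145 128 291 5145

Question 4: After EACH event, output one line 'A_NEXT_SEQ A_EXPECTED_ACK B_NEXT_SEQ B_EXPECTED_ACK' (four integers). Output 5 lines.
5145 0 0 5145
5145 128 128 5145
5145 128 291 5145
5145 128 488 5145
5234 128 488 5234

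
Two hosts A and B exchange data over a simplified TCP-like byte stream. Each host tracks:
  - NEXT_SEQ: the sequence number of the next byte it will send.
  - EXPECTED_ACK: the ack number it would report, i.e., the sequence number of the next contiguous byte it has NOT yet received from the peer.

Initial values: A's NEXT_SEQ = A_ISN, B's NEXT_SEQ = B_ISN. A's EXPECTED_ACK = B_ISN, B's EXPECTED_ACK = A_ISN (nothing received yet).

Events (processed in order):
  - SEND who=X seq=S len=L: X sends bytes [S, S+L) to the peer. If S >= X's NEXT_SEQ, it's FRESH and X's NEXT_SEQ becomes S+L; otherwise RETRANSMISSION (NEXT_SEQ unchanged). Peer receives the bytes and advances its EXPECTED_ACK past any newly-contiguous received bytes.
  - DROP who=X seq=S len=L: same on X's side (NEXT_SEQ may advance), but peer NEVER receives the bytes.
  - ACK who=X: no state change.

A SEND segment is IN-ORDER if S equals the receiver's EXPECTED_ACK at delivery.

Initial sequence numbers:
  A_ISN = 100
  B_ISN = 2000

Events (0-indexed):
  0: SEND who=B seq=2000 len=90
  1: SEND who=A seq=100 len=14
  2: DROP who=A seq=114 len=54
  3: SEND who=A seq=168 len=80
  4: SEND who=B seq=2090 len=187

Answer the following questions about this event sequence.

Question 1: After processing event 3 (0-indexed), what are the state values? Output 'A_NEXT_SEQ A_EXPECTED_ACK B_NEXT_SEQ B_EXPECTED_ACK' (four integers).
After event 0: A_seq=100 A_ack=2090 B_seq=2090 B_ack=100
After event 1: A_seq=114 A_ack=2090 B_seq=2090 B_ack=114
After event 2: A_seq=168 A_ack=2090 B_seq=2090 B_ack=114
After event 3: A_seq=248 A_ack=2090 B_seq=2090 B_ack=114

248 2090 2090 114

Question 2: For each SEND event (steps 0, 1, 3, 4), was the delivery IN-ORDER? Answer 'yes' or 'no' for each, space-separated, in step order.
Answer: yes yes no yes

Derivation:
Step 0: SEND seq=2000 -> in-order
Step 1: SEND seq=100 -> in-order
Step 3: SEND seq=168 -> out-of-order
Step 4: SEND seq=2090 -> in-order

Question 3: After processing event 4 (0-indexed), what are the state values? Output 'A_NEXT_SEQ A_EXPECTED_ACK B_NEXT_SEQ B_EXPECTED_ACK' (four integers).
After event 0: A_seq=100 A_ack=2090 B_seq=2090 B_ack=100
After event 1: A_seq=114 A_ack=2090 B_seq=2090 B_ack=114
After event 2: A_seq=168 A_ack=2090 B_seq=2090 B_ack=114
After event 3: A_seq=248 A_ack=2090 B_seq=2090 B_ack=114
After event 4: A_seq=248 A_ack=2277 B_seq=2277 B_ack=114

248 2277 2277 114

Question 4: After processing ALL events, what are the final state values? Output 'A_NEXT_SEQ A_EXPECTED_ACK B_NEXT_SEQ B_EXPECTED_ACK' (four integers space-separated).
After event 0: A_seq=100 A_ack=2090 B_seq=2090 B_ack=100
After event 1: A_seq=114 A_ack=2090 B_seq=2090 B_ack=114
After event 2: A_seq=168 A_ack=2090 B_seq=2090 B_ack=114
After event 3: A_seq=248 A_ack=2090 B_seq=2090 B_ack=114
After event 4: A_seq=248 A_ack=2277 B_seq=2277 B_ack=114

Answer: 248 2277 2277 114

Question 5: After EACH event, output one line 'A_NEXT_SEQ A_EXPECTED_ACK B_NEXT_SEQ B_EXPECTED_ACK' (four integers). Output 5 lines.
100 2090 2090 100
114 2090 2090 114
168 2090 2090 114
248 2090 2090 114
248 2277 2277 114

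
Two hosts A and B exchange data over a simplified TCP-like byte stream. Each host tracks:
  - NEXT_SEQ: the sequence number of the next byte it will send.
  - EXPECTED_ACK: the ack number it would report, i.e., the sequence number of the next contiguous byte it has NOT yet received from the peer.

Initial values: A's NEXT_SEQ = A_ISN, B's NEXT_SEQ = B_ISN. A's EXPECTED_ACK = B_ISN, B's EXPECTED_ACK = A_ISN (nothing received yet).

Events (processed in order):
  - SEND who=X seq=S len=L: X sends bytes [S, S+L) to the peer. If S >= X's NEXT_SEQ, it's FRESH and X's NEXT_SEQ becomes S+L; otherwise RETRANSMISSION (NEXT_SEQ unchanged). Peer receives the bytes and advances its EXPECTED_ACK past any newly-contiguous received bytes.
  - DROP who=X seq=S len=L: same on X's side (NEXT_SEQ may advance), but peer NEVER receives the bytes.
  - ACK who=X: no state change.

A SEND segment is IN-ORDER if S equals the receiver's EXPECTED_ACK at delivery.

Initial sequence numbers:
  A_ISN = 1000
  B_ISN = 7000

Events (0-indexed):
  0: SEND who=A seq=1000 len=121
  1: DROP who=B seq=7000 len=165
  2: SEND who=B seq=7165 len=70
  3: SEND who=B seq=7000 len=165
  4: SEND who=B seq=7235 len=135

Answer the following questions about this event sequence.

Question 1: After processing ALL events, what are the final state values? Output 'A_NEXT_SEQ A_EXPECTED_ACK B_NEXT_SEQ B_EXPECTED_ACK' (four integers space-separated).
Answer: 1121 7370 7370 1121

Derivation:
After event 0: A_seq=1121 A_ack=7000 B_seq=7000 B_ack=1121
After event 1: A_seq=1121 A_ack=7000 B_seq=7165 B_ack=1121
After event 2: A_seq=1121 A_ack=7000 B_seq=7235 B_ack=1121
After event 3: A_seq=1121 A_ack=7235 B_seq=7235 B_ack=1121
After event 4: A_seq=1121 A_ack=7370 B_seq=7370 B_ack=1121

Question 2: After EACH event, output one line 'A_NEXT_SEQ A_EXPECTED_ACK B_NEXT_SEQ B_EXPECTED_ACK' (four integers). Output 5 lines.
1121 7000 7000 1121
1121 7000 7165 1121
1121 7000 7235 1121
1121 7235 7235 1121
1121 7370 7370 1121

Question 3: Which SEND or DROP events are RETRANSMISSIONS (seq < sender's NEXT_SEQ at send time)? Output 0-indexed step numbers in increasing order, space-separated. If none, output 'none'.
Answer: 3

Derivation:
Step 0: SEND seq=1000 -> fresh
Step 1: DROP seq=7000 -> fresh
Step 2: SEND seq=7165 -> fresh
Step 3: SEND seq=7000 -> retransmit
Step 4: SEND seq=7235 -> fresh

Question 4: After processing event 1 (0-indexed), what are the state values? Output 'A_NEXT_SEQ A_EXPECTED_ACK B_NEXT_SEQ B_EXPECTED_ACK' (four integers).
After event 0: A_seq=1121 A_ack=7000 B_seq=7000 B_ack=1121
After event 1: A_seq=1121 A_ack=7000 B_seq=7165 B_ack=1121

1121 7000 7165 1121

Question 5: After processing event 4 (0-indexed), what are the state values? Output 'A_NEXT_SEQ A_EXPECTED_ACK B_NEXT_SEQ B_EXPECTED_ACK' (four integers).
After event 0: A_seq=1121 A_ack=7000 B_seq=7000 B_ack=1121
After event 1: A_seq=1121 A_ack=7000 B_seq=7165 B_ack=1121
After event 2: A_seq=1121 A_ack=7000 B_seq=7235 B_ack=1121
After event 3: A_seq=1121 A_ack=7235 B_seq=7235 B_ack=1121
After event 4: A_seq=1121 A_ack=7370 B_seq=7370 B_ack=1121

1121 7370 7370 1121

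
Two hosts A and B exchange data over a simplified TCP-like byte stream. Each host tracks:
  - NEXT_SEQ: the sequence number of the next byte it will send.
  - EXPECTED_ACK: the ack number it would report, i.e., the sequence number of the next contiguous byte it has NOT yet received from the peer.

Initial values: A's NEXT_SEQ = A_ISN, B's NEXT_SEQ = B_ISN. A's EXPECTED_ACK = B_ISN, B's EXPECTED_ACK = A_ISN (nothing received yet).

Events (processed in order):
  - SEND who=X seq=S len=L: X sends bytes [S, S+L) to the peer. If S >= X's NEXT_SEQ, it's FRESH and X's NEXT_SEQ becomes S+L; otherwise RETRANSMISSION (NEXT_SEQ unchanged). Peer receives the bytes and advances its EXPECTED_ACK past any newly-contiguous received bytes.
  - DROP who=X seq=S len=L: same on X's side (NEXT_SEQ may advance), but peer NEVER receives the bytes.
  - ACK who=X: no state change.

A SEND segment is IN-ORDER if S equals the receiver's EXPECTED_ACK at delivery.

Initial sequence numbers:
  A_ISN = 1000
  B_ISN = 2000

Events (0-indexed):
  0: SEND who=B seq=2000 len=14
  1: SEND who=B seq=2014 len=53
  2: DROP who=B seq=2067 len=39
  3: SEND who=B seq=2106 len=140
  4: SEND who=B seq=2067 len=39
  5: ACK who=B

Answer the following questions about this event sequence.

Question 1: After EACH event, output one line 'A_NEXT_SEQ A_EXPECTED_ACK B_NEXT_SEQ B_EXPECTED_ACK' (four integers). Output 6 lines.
1000 2014 2014 1000
1000 2067 2067 1000
1000 2067 2106 1000
1000 2067 2246 1000
1000 2246 2246 1000
1000 2246 2246 1000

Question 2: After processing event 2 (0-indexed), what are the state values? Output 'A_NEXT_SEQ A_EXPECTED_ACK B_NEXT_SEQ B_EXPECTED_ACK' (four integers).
After event 0: A_seq=1000 A_ack=2014 B_seq=2014 B_ack=1000
After event 1: A_seq=1000 A_ack=2067 B_seq=2067 B_ack=1000
After event 2: A_seq=1000 A_ack=2067 B_seq=2106 B_ack=1000

1000 2067 2106 1000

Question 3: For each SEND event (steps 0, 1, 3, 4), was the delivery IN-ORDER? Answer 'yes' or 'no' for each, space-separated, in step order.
Answer: yes yes no yes

Derivation:
Step 0: SEND seq=2000 -> in-order
Step 1: SEND seq=2014 -> in-order
Step 3: SEND seq=2106 -> out-of-order
Step 4: SEND seq=2067 -> in-order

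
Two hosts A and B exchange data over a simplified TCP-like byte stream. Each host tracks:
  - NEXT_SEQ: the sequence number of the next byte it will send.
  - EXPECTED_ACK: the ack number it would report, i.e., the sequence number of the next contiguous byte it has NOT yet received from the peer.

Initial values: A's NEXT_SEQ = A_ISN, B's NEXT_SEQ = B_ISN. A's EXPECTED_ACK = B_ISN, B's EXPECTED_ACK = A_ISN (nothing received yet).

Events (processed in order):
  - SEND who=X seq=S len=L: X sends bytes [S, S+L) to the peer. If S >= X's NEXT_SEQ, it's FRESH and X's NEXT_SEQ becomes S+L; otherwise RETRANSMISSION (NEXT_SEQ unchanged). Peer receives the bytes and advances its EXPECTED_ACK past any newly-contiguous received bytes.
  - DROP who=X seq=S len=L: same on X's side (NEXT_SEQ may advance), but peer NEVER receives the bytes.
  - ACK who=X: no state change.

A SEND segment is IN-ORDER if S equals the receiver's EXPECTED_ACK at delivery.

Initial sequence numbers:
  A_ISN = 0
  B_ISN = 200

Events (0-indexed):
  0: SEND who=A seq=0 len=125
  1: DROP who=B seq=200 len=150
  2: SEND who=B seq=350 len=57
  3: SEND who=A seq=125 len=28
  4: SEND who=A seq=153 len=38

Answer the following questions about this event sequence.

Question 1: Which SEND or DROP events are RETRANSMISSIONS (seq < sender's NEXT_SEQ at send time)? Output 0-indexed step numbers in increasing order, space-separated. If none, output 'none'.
Answer: none

Derivation:
Step 0: SEND seq=0 -> fresh
Step 1: DROP seq=200 -> fresh
Step 2: SEND seq=350 -> fresh
Step 3: SEND seq=125 -> fresh
Step 4: SEND seq=153 -> fresh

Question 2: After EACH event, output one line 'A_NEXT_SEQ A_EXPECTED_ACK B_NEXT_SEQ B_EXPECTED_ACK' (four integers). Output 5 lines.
125 200 200 125
125 200 350 125
125 200 407 125
153 200 407 153
191 200 407 191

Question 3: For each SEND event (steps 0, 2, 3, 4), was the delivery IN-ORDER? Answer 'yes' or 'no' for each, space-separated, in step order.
Step 0: SEND seq=0 -> in-order
Step 2: SEND seq=350 -> out-of-order
Step 3: SEND seq=125 -> in-order
Step 4: SEND seq=153 -> in-order

Answer: yes no yes yes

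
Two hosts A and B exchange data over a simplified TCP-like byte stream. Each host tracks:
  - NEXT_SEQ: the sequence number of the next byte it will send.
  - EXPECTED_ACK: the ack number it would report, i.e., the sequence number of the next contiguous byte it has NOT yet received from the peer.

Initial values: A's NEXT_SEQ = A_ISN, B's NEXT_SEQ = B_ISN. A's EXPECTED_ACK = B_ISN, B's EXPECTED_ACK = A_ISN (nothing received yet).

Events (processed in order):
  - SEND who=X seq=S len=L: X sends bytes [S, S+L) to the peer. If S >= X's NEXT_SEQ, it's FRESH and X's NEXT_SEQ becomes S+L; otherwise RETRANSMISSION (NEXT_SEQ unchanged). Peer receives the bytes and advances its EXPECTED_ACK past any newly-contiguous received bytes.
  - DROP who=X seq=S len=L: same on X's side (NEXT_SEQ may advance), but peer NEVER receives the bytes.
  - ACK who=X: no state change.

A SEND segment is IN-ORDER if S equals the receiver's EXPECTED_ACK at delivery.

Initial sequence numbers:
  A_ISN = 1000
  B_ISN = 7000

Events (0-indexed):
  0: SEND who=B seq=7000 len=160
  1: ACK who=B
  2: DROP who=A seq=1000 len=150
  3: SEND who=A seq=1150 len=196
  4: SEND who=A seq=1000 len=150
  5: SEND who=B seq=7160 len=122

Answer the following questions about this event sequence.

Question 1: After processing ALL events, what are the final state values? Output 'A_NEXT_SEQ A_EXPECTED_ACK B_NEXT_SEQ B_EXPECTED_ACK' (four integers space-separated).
After event 0: A_seq=1000 A_ack=7160 B_seq=7160 B_ack=1000
After event 1: A_seq=1000 A_ack=7160 B_seq=7160 B_ack=1000
After event 2: A_seq=1150 A_ack=7160 B_seq=7160 B_ack=1000
After event 3: A_seq=1346 A_ack=7160 B_seq=7160 B_ack=1000
After event 4: A_seq=1346 A_ack=7160 B_seq=7160 B_ack=1346
After event 5: A_seq=1346 A_ack=7282 B_seq=7282 B_ack=1346

Answer: 1346 7282 7282 1346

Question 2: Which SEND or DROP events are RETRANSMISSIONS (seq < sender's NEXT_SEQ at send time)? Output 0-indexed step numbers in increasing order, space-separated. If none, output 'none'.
Step 0: SEND seq=7000 -> fresh
Step 2: DROP seq=1000 -> fresh
Step 3: SEND seq=1150 -> fresh
Step 4: SEND seq=1000 -> retransmit
Step 5: SEND seq=7160 -> fresh

Answer: 4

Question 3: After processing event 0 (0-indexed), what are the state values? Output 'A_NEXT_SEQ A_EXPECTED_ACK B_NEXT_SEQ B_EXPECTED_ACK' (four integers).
After event 0: A_seq=1000 A_ack=7160 B_seq=7160 B_ack=1000

1000 7160 7160 1000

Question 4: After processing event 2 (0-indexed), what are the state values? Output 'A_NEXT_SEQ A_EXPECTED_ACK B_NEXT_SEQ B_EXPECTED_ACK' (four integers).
After event 0: A_seq=1000 A_ack=7160 B_seq=7160 B_ack=1000
After event 1: A_seq=1000 A_ack=7160 B_seq=7160 B_ack=1000
After event 2: A_seq=1150 A_ack=7160 B_seq=7160 B_ack=1000

1150 7160 7160 1000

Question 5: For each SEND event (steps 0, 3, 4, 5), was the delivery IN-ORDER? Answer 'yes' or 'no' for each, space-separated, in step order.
Answer: yes no yes yes

Derivation:
Step 0: SEND seq=7000 -> in-order
Step 3: SEND seq=1150 -> out-of-order
Step 4: SEND seq=1000 -> in-order
Step 5: SEND seq=7160 -> in-order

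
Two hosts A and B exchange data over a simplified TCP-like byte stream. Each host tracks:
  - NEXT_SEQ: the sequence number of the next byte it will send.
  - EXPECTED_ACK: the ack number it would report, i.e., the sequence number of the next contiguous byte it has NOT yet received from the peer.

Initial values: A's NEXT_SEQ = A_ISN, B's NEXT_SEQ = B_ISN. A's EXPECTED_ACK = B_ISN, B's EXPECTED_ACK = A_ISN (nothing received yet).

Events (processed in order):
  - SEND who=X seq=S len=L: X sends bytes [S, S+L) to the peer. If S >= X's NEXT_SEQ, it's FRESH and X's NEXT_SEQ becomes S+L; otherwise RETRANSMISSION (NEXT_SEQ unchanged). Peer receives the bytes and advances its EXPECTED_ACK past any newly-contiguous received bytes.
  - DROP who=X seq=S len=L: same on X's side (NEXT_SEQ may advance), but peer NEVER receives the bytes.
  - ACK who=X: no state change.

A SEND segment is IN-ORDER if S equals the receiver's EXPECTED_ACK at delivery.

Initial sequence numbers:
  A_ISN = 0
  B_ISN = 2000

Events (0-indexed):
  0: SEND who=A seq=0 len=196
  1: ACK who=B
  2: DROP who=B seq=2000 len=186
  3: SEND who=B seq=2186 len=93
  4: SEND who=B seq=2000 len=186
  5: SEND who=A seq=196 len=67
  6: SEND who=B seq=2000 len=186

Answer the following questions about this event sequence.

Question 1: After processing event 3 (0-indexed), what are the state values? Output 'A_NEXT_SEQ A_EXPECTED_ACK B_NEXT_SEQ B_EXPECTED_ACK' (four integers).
After event 0: A_seq=196 A_ack=2000 B_seq=2000 B_ack=196
After event 1: A_seq=196 A_ack=2000 B_seq=2000 B_ack=196
After event 2: A_seq=196 A_ack=2000 B_seq=2186 B_ack=196
After event 3: A_seq=196 A_ack=2000 B_seq=2279 B_ack=196

196 2000 2279 196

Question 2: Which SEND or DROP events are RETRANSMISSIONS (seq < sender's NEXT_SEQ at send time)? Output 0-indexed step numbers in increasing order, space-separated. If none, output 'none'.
Answer: 4 6

Derivation:
Step 0: SEND seq=0 -> fresh
Step 2: DROP seq=2000 -> fresh
Step 3: SEND seq=2186 -> fresh
Step 4: SEND seq=2000 -> retransmit
Step 5: SEND seq=196 -> fresh
Step 6: SEND seq=2000 -> retransmit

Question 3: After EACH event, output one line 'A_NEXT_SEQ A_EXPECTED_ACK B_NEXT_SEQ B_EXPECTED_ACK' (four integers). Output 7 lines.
196 2000 2000 196
196 2000 2000 196
196 2000 2186 196
196 2000 2279 196
196 2279 2279 196
263 2279 2279 263
263 2279 2279 263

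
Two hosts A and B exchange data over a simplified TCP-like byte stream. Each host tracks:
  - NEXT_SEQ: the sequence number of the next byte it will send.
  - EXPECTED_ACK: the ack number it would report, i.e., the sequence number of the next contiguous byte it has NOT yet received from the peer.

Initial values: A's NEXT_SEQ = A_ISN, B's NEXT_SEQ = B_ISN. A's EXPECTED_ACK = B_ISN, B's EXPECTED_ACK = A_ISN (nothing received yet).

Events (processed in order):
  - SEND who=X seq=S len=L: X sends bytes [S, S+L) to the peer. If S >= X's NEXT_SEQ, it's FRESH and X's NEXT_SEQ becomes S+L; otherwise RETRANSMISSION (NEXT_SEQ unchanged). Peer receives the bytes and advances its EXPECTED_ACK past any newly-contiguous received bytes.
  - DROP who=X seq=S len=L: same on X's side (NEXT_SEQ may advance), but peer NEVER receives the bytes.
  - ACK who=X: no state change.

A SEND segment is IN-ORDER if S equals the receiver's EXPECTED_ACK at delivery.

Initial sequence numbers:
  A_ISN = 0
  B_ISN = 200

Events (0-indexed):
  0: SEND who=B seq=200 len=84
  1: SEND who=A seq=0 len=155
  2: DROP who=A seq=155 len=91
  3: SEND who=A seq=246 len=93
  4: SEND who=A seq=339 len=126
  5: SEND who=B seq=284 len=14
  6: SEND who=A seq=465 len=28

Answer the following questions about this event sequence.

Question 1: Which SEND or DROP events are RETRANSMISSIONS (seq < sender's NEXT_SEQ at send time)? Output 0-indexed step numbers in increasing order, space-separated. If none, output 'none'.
Answer: none

Derivation:
Step 0: SEND seq=200 -> fresh
Step 1: SEND seq=0 -> fresh
Step 2: DROP seq=155 -> fresh
Step 3: SEND seq=246 -> fresh
Step 4: SEND seq=339 -> fresh
Step 5: SEND seq=284 -> fresh
Step 6: SEND seq=465 -> fresh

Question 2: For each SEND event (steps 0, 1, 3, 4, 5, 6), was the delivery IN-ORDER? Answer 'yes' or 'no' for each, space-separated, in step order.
Answer: yes yes no no yes no

Derivation:
Step 0: SEND seq=200 -> in-order
Step 1: SEND seq=0 -> in-order
Step 3: SEND seq=246 -> out-of-order
Step 4: SEND seq=339 -> out-of-order
Step 5: SEND seq=284 -> in-order
Step 6: SEND seq=465 -> out-of-order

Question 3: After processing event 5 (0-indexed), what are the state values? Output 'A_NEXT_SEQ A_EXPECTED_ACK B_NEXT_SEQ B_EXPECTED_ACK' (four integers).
After event 0: A_seq=0 A_ack=284 B_seq=284 B_ack=0
After event 1: A_seq=155 A_ack=284 B_seq=284 B_ack=155
After event 2: A_seq=246 A_ack=284 B_seq=284 B_ack=155
After event 3: A_seq=339 A_ack=284 B_seq=284 B_ack=155
After event 4: A_seq=465 A_ack=284 B_seq=284 B_ack=155
After event 5: A_seq=465 A_ack=298 B_seq=298 B_ack=155

465 298 298 155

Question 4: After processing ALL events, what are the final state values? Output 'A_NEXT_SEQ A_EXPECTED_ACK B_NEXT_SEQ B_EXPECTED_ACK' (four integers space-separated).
Answer: 493 298 298 155

Derivation:
After event 0: A_seq=0 A_ack=284 B_seq=284 B_ack=0
After event 1: A_seq=155 A_ack=284 B_seq=284 B_ack=155
After event 2: A_seq=246 A_ack=284 B_seq=284 B_ack=155
After event 3: A_seq=339 A_ack=284 B_seq=284 B_ack=155
After event 4: A_seq=465 A_ack=284 B_seq=284 B_ack=155
After event 5: A_seq=465 A_ack=298 B_seq=298 B_ack=155
After event 6: A_seq=493 A_ack=298 B_seq=298 B_ack=155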